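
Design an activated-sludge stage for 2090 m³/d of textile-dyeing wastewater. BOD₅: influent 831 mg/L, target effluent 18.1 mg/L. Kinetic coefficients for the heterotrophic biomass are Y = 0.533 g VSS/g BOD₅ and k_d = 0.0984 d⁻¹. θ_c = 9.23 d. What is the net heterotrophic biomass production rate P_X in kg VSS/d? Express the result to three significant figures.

P_X ≈ 475 kg VSS/d

Correct the yield for decay: Y_obs = Y/(1 + k_d θ_c) = 0.533 / (1 + 0.0984 × 9.23) = 0.533 / 1.908 = 0.2793.
Mass of BOD₅ removed per day: Q(S₀ − S) = 2090 × 812.9 g/m³ = 1699 kg/d.
Biomass produced: P_X = Y_obs·Q·ΔS = 0.2793 × 1699 ≈ 474.5 kg VSS/d.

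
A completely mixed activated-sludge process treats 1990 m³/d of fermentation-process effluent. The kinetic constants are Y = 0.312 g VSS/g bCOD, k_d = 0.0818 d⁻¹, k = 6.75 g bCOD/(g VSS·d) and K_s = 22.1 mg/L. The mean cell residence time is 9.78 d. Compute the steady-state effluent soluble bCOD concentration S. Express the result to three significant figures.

From the Monod/SRT balance for a CMAS, S = K_s·(1+k_d θ_c)/[θ_c·(Y k − k_d) − 1] = 22.1 × (1 + 0.0818 × 9.78) / [9.78 × (0.312 × 6.75 − 0.0818) − 1] = 39.78 / 18.80 = 2.116 mg/L.

S ≈ 2.12 mg/L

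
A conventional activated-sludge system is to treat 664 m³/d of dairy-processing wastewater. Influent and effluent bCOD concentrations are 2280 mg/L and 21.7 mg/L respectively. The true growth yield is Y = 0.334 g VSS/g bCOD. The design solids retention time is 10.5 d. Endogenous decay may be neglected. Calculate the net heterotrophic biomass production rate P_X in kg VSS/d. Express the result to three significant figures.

No decay correction is needed, so Y_obs = Y = 0.334.
Q·(S₀ − S) = 664 × (2280 − 21.7) × 10⁻³ = 1500 kg/d removed.
P_X = Y_obs · Q(S₀ − S) = 0.3340 × 1500 = 500.8 kg VSS/d.

P_X ≈ 501 kg VSS/d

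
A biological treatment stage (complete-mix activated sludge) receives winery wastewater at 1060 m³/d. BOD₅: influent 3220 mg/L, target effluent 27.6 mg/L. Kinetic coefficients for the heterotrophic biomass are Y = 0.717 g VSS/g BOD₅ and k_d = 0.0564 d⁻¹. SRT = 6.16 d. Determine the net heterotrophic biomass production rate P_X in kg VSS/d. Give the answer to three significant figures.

The observed yield is Y_obs = Y/(1 + k_d·θ_c) = 0.717 / (1 + 0.0564 × 6.16) = 0.717 / 1.347 = 0.5321 g VSS per g BOD₅ removed.
Mass of BOD₅ removed per day: Q(S₀ − S) = 1060 × 3192 g/m³ = 3384 kg/d.
Net biomass production P_X = Y_obs × Q·(S₀ − S) = 0.5321 × 3384 = 1801 kg VSS/d.

P_X ≈ 1800 kg VSS/d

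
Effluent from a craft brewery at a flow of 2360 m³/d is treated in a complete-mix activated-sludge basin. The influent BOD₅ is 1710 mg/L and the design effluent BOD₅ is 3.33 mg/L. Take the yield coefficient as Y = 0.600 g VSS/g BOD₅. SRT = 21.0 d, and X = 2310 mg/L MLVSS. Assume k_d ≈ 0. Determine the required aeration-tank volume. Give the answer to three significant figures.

Biomass mass balance (decay neglected): V·X = Y·Q·(S₀ − S)·θ_c, so V = 0.600 × 2360 × (1710 − 3.33) × 21.0 / 2310 = 21969 m³.

V ≈ 22000 m³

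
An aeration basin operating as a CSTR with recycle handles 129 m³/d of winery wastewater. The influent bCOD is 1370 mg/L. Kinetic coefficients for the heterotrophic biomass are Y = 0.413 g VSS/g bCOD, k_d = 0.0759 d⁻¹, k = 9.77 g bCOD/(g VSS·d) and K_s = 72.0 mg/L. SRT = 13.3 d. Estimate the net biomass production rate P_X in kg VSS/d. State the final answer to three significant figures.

For a completely mixed reactor with recycle the Lawrence–McCarty relation gives S = K_s·(1 + k_d·θ_c) / [θ_c·(Y·k − k_d) − 1] = 72.0 × (1 + 0.0759 × 13.3) / [13.3 × (0.413 × 9.77 − 0.0759) − 1] = 144.7 / 51.66 = 2.801 mg/L.
Correct the yield for decay: Y_obs = Y/(1 + k_d θ_c) = 0.413 / (1 + 0.0759 × 13.3) = 0.413 / 2.009 = 0.2055.
Substrate removed = Q·(S₀ − S) = 129 m³/d × (1370 − 2.80) g/m³ = 1.76×10^5 g/d = 176.4 kg/d.
So the net sludge growth is P_X = 0.2055 × 176.4 = 36.25 kg VSS/d.

P_X ≈ 36.2 kg VSS/d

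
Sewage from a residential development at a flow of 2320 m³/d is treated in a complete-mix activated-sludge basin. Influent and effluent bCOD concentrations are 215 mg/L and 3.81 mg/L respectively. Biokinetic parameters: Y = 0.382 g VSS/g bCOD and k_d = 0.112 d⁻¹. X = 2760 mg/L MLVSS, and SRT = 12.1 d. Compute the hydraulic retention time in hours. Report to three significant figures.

Steady-state biomass mass balance: V·X·(1 + k_d·θ_c) = Y·Q·(S₀ − S)·θ_c, so V = 0.382 × 2320 × (215 − 3.81) × 12.1 / [2760 × (1 + 0.112 × 12.1)] = 2.26×10^6 / 6500 = 348.4 m³.
Hydraulic retention time τ = V/Q = 348.4 / 2320 = 0.1502 d = 3.604 h.

τ ≈ 3.60 h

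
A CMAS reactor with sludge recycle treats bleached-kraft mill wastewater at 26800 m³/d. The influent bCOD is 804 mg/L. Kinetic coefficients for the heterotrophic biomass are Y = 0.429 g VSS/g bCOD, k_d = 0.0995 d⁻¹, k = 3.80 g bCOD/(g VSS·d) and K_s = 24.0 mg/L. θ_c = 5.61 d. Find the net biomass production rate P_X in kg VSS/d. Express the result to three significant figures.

P_X ≈ 5900 kg VSS/d

From the Monod/SRT balance for a CMAS, S = K_s·(1+k_d θ_c)/[θ_c·(Y k − k_d) − 1] = 24.0 × (1 + 0.0995 × 5.61) / [5.61 × (0.429 × 3.80 − 0.0995) − 1] = 37.40 / 7.587 = 4.929 mg/L.
Observed yield with endogenous decay: Y_obs = Y / (1 + k_d·θ_c) = 0.429 / (1 + 0.0995 × 5.61) = 0.429 / 1.558 = 0.2753 g VSS/g bCOD.
Mass of bCOD removed per day: Q(S₀ − S) = 26800 × 799.1 g/m³ = 21415 kg/d.
Net biomass production P_X = Y_obs × Q·(S₀ − S) = 0.2753 × 21415 = 5896 kg VSS/d.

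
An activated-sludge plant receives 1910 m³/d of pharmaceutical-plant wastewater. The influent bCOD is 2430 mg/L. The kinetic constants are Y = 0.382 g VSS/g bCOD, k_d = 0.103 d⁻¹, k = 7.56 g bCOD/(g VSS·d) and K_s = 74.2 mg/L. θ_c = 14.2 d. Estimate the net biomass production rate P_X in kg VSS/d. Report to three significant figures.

Effluent substrate depends only on kinetics and SRT: S = K_s(1 + k_d θ_c) / [θ_c(Yk − k_d) − 1] = 74.2 × (1 + 0.103 × 14.2) / [14.2 × (0.382 × 7.56 − 0.103) − 1] = 182.7 / 38.55 = 4.740 mg/L.
The observed yield is Y_obs = Y/(1 + k_d·θ_c) = 0.382 / (1 + 0.103 × 14.2) = 0.382 / 2.463 = 0.1551 g VSS per g bCOD removed.
ΔS = 2430 − 4.74 = 2425 mg/L, so the substrate removal rate is 1910 × 2425/1000 = 4632 kg bCOD/d.
Net biomass production P_X = Y_obs × Q·(S₀ − S) = 0.1551 × 4632 = 718.6 kg VSS/d.

P_X ≈ 719 kg VSS/d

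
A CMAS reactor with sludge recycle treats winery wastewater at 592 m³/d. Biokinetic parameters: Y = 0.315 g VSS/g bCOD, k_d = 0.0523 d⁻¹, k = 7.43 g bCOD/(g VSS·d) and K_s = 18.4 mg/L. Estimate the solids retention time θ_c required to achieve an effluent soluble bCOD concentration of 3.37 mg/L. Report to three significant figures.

θ_c ≈ 3.23 d

Specific growth rate at S = 3.37 mg/L: μ = YkS/(K_s+S) = 0.315·7.43·3.37/(18.4+3.37) = 0.3623 d⁻¹.
θ_c = 1/(μ − k_d) = 1/(0.3623 − 0.0523) = 1/0.3100 = 3.226 d.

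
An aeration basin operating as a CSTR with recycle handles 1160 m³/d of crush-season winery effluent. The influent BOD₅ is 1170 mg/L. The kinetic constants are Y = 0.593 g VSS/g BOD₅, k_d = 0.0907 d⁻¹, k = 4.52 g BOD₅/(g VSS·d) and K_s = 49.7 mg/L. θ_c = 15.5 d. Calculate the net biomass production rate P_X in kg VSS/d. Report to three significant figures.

P_X ≈ 334 kg VSS/d

For a completely mixed reactor with recycle the Lawrence–McCarty relation gives S = K_s·(1 + k_d·θ_c) / [θ_c·(Y·k − k_d) − 1] = 49.7 × (1 + 0.0907 × 15.5) / [15.5 × (0.593 × 4.52 − 0.0907) − 1] = 119.6 / 39.14 = 3.055 mg/L.
Observed yield with endogenous decay: Y_obs = Y / (1 + k_d·θ_c) = 0.593 / (1 + 0.0907 × 15.5) = 0.593 / 2.406 = 0.2465 g VSS/g BOD₅.
Q·(S₀ − S) = 1160 × (1170 − 3.05) × 10⁻³ = 1354 kg/d removed.
So the net sludge growth is P_X = 0.2465 × 1354 = 333.7 kg VSS/d.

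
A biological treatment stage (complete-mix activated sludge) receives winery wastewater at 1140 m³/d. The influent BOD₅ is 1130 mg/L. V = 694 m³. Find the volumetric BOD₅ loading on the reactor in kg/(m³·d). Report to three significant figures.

Applied BOD₅ load per unit volume = Q·S₀/V = (1140 × 1130/1000)/694.0 = 1.856 kg BOD₅·m⁻³·d⁻¹.

L_v ≈ 1.86 kg BOD₅/(m³·d)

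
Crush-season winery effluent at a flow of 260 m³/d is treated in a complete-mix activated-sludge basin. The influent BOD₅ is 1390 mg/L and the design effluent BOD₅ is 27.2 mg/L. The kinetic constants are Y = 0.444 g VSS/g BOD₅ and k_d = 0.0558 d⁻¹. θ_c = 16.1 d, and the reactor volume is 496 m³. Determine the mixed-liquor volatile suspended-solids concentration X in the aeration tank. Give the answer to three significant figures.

X ≈ 2690 mg/L

From V·X·(1 + k_d·θ_c) = Y·Q·(S₀ − S)·θ_c: X = 0.444 × 260 × (1390 − 27.2) × 16.1 / [496 × (1 + 0.0558 × 16.1)] = 2690 mg/L.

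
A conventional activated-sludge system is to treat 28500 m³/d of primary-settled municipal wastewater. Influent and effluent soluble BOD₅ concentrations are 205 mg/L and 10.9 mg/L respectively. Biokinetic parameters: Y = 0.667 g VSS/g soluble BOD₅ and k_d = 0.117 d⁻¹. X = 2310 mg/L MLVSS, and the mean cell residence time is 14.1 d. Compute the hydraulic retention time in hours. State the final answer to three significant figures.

Steady-state biomass mass balance: V·X·(1 + k_d·θ_c) = Y·Q·(S₀ − S)·θ_c, so V = 0.667 × 28500 × (205 − 10.9) × 14.1 / [2310 × (1 + 0.117 × 14.1)] = 5.2×10^7 / 6121 = 8500 m³.
HRT = V/Q = 8500 m³ / 28500 m³·d⁻¹ = 0.2982 d × 24 = 7.158 h.

τ ≈ 7.16 h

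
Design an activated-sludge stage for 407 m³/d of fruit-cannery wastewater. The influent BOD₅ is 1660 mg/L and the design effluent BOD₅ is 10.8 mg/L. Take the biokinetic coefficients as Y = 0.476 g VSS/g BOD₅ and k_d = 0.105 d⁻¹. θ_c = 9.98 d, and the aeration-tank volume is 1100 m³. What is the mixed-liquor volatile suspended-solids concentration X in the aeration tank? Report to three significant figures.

Solving the biomass balance for X: X = Y Q (S₀−S) θ_c / [V (1+k_d θ_c)] = 0.476 × 407 × (1660 − 10.8) × 9.98 / [1100 × (1 + 0.105 × 9.98)] = 1415 mg/L.

X ≈ 1420 mg/L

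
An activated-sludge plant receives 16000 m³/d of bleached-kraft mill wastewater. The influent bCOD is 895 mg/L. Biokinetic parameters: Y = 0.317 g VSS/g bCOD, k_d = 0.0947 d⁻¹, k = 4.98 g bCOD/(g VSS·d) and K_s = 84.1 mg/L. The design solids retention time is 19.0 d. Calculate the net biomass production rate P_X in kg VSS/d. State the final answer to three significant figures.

P_X ≈ 1610 kg VSS/d

From the Monod/SRT balance for a CMAS, S = K_s·(1+k_d θ_c)/[θ_c·(Y k − k_d) − 1] = 84.1 × (1 + 0.0947 × 19.0) / [19.0 × (0.317 × 4.98 − 0.0947) − 1] = 235.4 / 27.20 = 8.657 mg/L.
Observed yield with endogenous decay: Y_obs = Y / (1 + k_d·θ_c) = 0.317 / (1 + 0.0947 × 19.0) = 0.317 / 2.799 = 0.1132 g VSS/g bCOD.
Q·(S₀ − S) = 16000 × (895 − 8.66) × 10⁻³ = 14181 kg/d removed.
Biomass produced: P_X = Y_obs·Q·ΔS = 0.1132 × 14181 ≈ 1606 kg VSS/d.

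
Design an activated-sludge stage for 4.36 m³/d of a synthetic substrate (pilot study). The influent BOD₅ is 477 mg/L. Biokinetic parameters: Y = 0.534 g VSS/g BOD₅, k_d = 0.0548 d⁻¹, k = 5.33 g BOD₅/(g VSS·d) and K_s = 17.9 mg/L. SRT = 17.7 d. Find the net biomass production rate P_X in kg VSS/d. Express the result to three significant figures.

Effluent substrate depends only on kinetics and SRT: S = K_s(1 + k_d θ_c) / [θ_c(Yk − k_d) − 1] = 17.9 × (1 + 0.0548 × 17.7) / [17.7 × (0.534 × 5.33 − 0.0548) − 1] = 35.26 / 48.41 = 0.7284 mg/L.
Y_obs = Y / (1 + k_d θ_c) = 0.534 / (1 + 0.0548 × 17.7) = 0.534 / 1.970 = 0.2711.
ΔS = 477 − 0.728 = 476.3 mg/L, so the substrate removal rate is 4.36 × 476.3/1000 = 2.077 kg BOD₅/d.
Net biomass production P_X = Y_obs × Q·(S₀ − S) = 0.2711 × 2.077 = 0.5629 kg VSS/d.

P_X ≈ 0.563 kg VSS/d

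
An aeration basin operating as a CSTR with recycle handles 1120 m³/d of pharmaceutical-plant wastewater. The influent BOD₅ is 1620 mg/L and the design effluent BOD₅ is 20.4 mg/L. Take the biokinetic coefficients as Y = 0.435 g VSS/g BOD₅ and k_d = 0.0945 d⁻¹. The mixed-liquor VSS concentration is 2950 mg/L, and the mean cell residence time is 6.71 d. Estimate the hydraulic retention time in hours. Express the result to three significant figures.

Steady-state biomass mass balance: V·X·(1 + k_d·θ_c) = Y·Q·(S₀ − S)·θ_c, so V = 0.435 × 1120 × (1620 − 20.4) × 6.71 / [2950 × (1 + 0.0945 × 6.71)] = 5.23×10^6 / 4821 = 1085 m³.
Hydraulic retention time τ = V/Q = 1085 / 1120 = 0.9686 d = 23.25 h.

τ ≈ 23.2 h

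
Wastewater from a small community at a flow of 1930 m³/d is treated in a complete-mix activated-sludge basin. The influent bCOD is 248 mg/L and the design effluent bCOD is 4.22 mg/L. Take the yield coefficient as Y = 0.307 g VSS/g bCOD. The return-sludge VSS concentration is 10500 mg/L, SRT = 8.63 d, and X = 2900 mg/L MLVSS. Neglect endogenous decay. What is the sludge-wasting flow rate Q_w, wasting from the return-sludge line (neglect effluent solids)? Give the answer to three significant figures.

V·X = Y·Q·ΔS·θ_c gives V = 0.307 × 1930 × (248 − 4.22) × 8.63 / 2900 = 429.8 m³.
Wasting from the return line (neglecting effluent solids): Q_w = V·X / (θ_c·X_r) = 429.8 × 2900 / (8.63 × 10500) = 13.76 m³/d.

Q_w ≈ 13.8 m³/d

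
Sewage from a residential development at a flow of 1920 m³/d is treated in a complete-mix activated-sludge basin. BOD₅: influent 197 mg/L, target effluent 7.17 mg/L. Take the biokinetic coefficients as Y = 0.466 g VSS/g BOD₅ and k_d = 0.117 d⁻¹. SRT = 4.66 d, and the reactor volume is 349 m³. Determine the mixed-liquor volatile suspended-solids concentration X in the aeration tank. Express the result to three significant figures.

X ≈ 1470 mg/L

Solving the biomass balance for X: X = Y Q (S₀−S) θ_c / [V (1+k_d θ_c)] = 0.466 × 1920 × (197 − 7.17) × 4.66 / [349 × (1 + 0.117 × 4.66)] = 1468 mg/L.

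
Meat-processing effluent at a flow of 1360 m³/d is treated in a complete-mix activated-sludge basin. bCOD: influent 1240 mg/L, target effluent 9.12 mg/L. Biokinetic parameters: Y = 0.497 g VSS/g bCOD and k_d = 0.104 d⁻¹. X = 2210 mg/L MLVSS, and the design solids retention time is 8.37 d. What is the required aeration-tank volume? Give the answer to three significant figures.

V ≈ 1680 m³

From the SRT design equation V = Y Q (S₀−S) θ_c / [X (1 + k_d θ_c)] = 0.497 × 1360 × (1240 − 9.12) × 8.37 / [2210 × (1 + 0.104 × 8.37)] = 6.96×10^6 / 4134 = 1685 m³.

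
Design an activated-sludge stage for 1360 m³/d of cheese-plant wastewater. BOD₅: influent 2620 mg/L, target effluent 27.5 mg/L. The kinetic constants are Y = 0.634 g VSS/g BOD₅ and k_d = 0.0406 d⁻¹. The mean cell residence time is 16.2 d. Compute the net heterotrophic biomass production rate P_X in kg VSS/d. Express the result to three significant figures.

P_X ≈ 1350 kg VSS/d

Observed yield with endogenous decay: Y_obs = Y / (1 + k_d·θ_c) = 0.634 / (1 + 0.0406 × 16.2) = 0.634 / 1.658 = 0.3825 g VSS/g BOD₅.
Q·(S₀ − S) = 1360 × (2620 − 27.5) × 10⁻³ = 3526 kg/d removed.
Biomass produced: P_X = Y_obs·Q·ΔS = 0.3825 × 3526 ≈ 1348 kg VSS/d.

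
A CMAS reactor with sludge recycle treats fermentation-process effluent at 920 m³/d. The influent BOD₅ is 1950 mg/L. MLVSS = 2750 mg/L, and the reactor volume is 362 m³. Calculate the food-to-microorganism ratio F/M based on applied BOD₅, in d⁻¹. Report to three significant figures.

F/M ≈ 1.80 d⁻¹

F/M = Q·S₀ / (V·X) = 920 × 1950 / (362.0 × 2750) = 1.802 g BOD₅·(g VSS·d)⁻¹.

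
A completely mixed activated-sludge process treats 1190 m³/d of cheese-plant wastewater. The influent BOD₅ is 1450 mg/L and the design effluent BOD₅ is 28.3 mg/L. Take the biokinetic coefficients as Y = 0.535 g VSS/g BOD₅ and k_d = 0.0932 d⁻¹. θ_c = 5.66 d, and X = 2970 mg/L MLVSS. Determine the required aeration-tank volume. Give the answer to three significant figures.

V ≈ 1130 m³

Steady-state biomass mass balance: V·X·(1 + k_d·θ_c) = Y·Q·(S₀ − S)·θ_c, so V = 0.535 × 1190 × (1450 − 28.3) × 5.66 / [2970 × (1 + 0.0932 × 5.66)] = 5.12×10^6 / 4537 = 1129 m³.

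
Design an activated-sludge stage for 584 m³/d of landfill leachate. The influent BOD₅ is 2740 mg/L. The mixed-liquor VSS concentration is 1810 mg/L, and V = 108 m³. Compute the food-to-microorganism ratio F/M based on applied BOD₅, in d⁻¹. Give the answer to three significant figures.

F/M = applied load / biomass = Q·S₀/(V·X) = 584 × 2740 / (108.0 × 1810) = 8.186 d⁻¹.

F/M ≈ 8.19 d⁻¹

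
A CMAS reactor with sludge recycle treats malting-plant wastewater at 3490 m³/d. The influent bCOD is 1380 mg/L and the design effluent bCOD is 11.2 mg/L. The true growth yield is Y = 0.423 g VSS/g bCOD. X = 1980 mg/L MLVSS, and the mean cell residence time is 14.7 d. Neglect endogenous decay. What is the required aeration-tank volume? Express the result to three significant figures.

V·X = Y·Q·ΔS·θ_c gives V = 0.423 × 3490 × (1380 − 11.2) × 14.7 / 1980 = 15002 m³.

V ≈ 15000 m³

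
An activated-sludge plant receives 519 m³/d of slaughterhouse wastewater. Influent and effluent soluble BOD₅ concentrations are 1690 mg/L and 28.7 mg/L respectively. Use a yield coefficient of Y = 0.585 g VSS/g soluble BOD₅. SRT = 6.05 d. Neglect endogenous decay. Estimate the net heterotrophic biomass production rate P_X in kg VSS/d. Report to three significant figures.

P_X ≈ 504 kg VSS/d

Since k_d ≈ 0, Y_obs = Y = 0.585 g VSS/g soluble BOD₅.
Substrate removed = Q·(S₀ − S) = 519 m³/d × (1690 − 28.7) g/m³ = 8.62×10^5 g/d = 862.2 kg/d.
Net biomass production P_X = Y_obs × Q·(S₀ − S) = 0.5850 × 862.2 = 504.4 kg VSS/d.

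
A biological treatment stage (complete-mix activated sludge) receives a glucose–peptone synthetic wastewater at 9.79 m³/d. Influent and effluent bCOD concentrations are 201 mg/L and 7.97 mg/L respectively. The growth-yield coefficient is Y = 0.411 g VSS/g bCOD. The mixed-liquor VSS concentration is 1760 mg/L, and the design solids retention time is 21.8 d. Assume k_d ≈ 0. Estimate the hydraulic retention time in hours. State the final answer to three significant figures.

τ ≈ 23.6 h

V·X = Y·Q·ΔS·θ_c gives V = 0.411 × 9.79 × (201 − 7.97) × 21.8 / 1760 = 9.620 m³.
τ = V/Q = 9.620/9.79 = 0.9827 d, or 23.58 h.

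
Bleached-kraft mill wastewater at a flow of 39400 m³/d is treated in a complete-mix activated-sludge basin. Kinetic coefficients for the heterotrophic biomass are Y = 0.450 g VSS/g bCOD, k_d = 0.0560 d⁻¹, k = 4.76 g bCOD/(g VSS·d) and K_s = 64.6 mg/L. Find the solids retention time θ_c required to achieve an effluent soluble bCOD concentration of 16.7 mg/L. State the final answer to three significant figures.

From 1/θ_c = Y·k·S/(K_s + S) − k_d: Y·k·S/(K_s+S) = 0.450 × 4.76 × 16.7 / (64.6 + 16.7) = 0.4400 d⁻¹.
θ_c = 1/(μ − k_d) = 1/(0.4400 − 0.0560) = 1/0.3840 = 2.604 d.

θ_c ≈ 2.60 d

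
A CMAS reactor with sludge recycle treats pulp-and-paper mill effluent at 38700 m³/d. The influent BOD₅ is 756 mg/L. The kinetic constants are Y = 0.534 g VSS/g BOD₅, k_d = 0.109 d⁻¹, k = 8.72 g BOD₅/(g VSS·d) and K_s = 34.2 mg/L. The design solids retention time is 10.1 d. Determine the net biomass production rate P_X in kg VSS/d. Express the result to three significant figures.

P_X ≈ 7420 kg VSS/d

For a completely mixed reactor with recycle the Lawrence–McCarty relation gives S = K_s·(1 + k_d·θ_c) / [θ_c·(Y·k − k_d) − 1] = 34.2 × (1 + 0.109 × 10.1) / [10.1 × (0.534 × 8.72 − 0.109) − 1] = 71.85 / 44.93 = 1.599 mg/L.
Y_obs = Y / (1 + k_d θ_c) = 0.534 / (1 + 0.109 × 10.1) = 0.534 / 2.101 = 0.2542.
ΔS = 756 − 1.60 = 754.4 mg/L, so the substrate removal rate is 38700 × 754.4/1000 = 29195 kg BOD₅/d.
Net biomass production P_X = Y_obs × Q·(S₀ − S) = 0.2542 × 29195 = 7421 kg VSS/d.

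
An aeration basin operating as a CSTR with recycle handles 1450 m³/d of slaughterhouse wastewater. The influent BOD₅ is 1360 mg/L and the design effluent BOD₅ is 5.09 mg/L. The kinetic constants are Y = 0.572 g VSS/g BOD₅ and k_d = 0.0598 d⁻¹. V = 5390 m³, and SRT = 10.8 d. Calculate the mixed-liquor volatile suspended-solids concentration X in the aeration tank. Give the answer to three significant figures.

Solving the biomass balance for X: X = Y Q (S₀−S) θ_c / [V (1+k_d θ_c)] = 0.572 × 1450 × (1360 − 5.09) × 10.8 / [5390 × (1 + 0.0598 × 10.8)] = 1368 mg/L.

X ≈ 1370 mg/L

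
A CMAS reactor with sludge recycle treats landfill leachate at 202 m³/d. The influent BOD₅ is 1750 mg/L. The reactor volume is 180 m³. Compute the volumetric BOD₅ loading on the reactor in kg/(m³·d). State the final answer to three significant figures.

L_v ≈ 1.96 kg BOD₅/(m³·d)

Volumetric loading L_v = Q·S₀ / V = 202 × 1750 g/m³ / 180.0 m³ = 1964 g/(m³·d) = 1.964 kg BOD₅/(m³·d).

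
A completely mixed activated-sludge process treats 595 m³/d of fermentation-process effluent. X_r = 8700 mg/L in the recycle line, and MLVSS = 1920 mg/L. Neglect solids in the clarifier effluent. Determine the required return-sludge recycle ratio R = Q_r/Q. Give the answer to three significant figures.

R ≈ 0.283

R = Q_r/Q = X/(X_r − X) = 1920 / (8700 − 1920) = 0.2832.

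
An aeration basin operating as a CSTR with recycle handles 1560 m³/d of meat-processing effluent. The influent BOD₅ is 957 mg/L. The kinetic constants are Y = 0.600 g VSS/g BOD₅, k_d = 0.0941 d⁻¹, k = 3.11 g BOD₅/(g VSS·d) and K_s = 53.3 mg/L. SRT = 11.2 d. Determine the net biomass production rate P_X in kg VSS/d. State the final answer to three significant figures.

P_X ≈ 433 kg VSS/d

From the Monod/SRT balance for a CMAS, S = K_s·(1+k_d θ_c)/[θ_c·(Y k − k_d) − 1] = 53.3 × (1 + 0.0941 × 11.2) / [11.2 × (0.600 × 3.11 − 0.0941) − 1] = 109.5 / 18.85 = 5.809 mg/L.
Y_obs = Y / (1 + k_d θ_c) = 0.600 / (1 + 0.0941 × 11.2) = 0.600 / 2.054 = 0.2921.
Q·(S₀ − S) = 1560 × (957 − 5.81) × 10⁻³ = 1484 kg/d removed.
So the net sludge growth is P_X = 0.2921 × 1484 = 433.5 kg VSS/d.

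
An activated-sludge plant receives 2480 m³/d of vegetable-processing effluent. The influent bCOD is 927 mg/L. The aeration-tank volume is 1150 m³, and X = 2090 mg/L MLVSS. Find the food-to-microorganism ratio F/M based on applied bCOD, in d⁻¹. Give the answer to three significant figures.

F/M ≈ 0.957 d⁻¹

F/M = applied load / biomass = Q·S₀/(V·X) = 2480 × 927 / (1150 × 2090) = 0.9565 d⁻¹.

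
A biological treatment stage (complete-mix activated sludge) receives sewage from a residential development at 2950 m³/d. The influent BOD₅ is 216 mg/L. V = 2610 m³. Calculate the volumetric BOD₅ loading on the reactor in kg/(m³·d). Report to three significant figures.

L_v ≈ 0.244 kg BOD₅/(m³·d)

L_v = Q S₀ / V = 2950 × 216 × 10⁻³ / 2610 = 0.2441 kg/(m³·d).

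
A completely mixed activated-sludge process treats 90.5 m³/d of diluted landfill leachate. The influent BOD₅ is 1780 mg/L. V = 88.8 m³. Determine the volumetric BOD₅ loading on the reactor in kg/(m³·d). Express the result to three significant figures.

L_v ≈ 1.81 kg BOD₅/(m³·d)

Volumetric loading L_v = Q·S₀ / V = 90.5 × 1780 g/m³ / 88.80 m³ = 1814 g/(m³·d) = 1.814 kg BOD₅/(m³·d).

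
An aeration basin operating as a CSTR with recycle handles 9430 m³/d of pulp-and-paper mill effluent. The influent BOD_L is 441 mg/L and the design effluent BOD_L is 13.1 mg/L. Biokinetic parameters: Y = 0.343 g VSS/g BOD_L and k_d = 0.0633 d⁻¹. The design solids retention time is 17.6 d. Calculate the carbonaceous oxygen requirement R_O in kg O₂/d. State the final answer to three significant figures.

The observed yield is Y_obs = Y/(1 + k_d·θ_c) = 0.343 / (1 + 0.0633 × 17.6) = 0.343 / 2.114 = 0.1622 g VSS per g BOD_L removed.
ΔS = 441 − 13.1 = 427.9 mg/L, so the substrate removal rate is 9430 × 427.9/1000 = 4035 kg BOD_L/d.
Biomass synthesised: P_X = Y_obs × 4035 = 654.7 kg VSS/d.
R_O = Q·ΔS − 1.42 P_X = 4035 − 929.6 = 3105 kg O₂/d.

R_O ≈ 3110 kg O₂/d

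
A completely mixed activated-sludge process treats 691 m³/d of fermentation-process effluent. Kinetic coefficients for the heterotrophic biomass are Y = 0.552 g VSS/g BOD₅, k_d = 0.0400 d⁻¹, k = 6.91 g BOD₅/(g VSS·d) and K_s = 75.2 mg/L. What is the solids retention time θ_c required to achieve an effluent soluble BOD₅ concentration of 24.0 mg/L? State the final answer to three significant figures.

θ_c ≈ 1.13 d

At the target effluent, Y k S/(K_s+S) = 0.552×6.91×24.0/99.20 = 0.9228 d⁻¹.
Then 1/θ_c = μ − k_d = 0.9228 − 0.0400 = 0.8828 d⁻¹, giving θ_c = 1.133 d.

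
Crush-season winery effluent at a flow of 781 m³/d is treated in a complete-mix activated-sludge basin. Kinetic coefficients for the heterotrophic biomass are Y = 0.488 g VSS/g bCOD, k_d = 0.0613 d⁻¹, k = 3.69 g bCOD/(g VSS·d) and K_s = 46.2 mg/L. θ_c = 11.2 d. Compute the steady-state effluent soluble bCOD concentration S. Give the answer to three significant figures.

S ≈ 4.22 mg/L

From the Monod/SRT balance for a CMAS, S = K_s·(1+k_d θ_c)/[θ_c·(Y k − k_d) − 1] = 46.2 × (1 + 0.0613 × 11.2) / [11.2 × (0.488 × 3.69 − 0.0613) − 1] = 77.92 / 18.48 = 4.216 mg/L.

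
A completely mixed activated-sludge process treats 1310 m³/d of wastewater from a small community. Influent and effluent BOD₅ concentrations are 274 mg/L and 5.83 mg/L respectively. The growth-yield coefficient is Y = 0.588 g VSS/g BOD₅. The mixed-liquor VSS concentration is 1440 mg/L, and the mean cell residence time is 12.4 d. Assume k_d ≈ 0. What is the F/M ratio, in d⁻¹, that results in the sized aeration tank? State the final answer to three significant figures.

V·X = Y·Q·ΔS·θ_c gives V = 0.588 × 1310 × (274 − 5.83) × 12.4 / 1440 = 1779 m³.
Food-to-microorganism ratio F/M = Q S₀ / (V X) = 1310 × 274 / (1779 × 1440) = 0.1401 d⁻¹.

F/M ≈ 0.140 d⁻¹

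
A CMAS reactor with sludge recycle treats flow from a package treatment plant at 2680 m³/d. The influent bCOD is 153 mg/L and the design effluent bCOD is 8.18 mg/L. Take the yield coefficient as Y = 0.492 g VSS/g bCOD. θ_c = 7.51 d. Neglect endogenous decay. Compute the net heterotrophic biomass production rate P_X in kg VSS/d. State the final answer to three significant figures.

Since k_d ≈ 0, Y_obs = Y = 0.492 g VSS/g bCOD.
Q·(S₀ − S) = 2680 × (153 − 8.18) × 10⁻³ = 388.1 kg/d removed.
So the net sludge growth is P_X = 0.4920 × 388.1 = 191.0 kg VSS/d.

P_X ≈ 191 kg VSS/d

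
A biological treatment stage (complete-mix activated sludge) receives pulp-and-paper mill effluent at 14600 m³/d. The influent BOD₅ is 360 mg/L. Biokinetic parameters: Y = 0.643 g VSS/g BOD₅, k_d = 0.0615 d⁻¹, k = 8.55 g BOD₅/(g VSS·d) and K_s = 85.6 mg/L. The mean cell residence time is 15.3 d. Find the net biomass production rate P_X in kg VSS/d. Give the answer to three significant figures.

From the Monod/SRT balance for a CMAS, S = K_s·(1+k_d θ_c)/[θ_c·(Y k − k_d) − 1] = 85.6 × (1 + 0.0615 × 15.3) / [15.3 × (0.643 × 8.55 − 0.0615) − 1] = 166.1 / 82.17 = 2.022 mg/L.
Correct the yield for decay: Y_obs = Y/(1 + k_d θ_c) = 0.643 / (1 + 0.0615 × 15.3) = 0.643 / 1.941 = 0.3313.
ΔS = 360 − 2.02 = 358.0 mg/L, so the substrate removal rate is 14600 × 358.0/1000 = 5227 kg BOD₅/d.
Net biomass production P_X = Y_obs × Q·(S₀ − S) = 0.3313 × 5227 = 1731 kg VSS/d.

P_X ≈ 1730 kg VSS/d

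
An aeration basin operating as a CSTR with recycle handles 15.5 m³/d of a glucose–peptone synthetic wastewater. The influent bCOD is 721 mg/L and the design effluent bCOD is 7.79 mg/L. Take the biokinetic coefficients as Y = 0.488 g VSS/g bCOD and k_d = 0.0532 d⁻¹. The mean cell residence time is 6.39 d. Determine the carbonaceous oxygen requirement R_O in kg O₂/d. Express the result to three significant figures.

The observed yield is Y_obs = Y/(1 + k_d·θ_c) = 0.488 / (1 + 0.0532 × 6.39) = 0.488 / 1.340 = 0.3642 g VSS per g bCOD removed.
Substrate removed = Q·(S₀ − S) = 15.5 m³/d × (721 − 7.79) g/m³ = 1.11×10^4 g/d = 11.05 kg/d.
P_X = Y_obs·Q·(S₀ − S) = 0.3642 × 11.05 = 4.026 kg VSS/d.
Carbonaceous O₂ demand = substrate oxidised − cell-mass equivalent = 11.05 − 1.42 × 4.026 = 5.338 kg O₂/d.

R_O ≈ 5.34 kg O₂/d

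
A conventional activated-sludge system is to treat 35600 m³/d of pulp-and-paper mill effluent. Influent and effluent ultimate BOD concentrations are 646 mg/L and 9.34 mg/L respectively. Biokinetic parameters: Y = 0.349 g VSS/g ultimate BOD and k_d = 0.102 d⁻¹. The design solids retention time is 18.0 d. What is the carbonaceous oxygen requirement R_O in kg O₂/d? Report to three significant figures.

The observed yield is Y_obs = Y/(1 + k_d·θ_c) = 0.349 / (1 + 0.102 × 18.0) = 0.349 / 2.836 = 0.1231 g VSS per g ultimate BOD removed.
Substrate removed = Q·(S₀ − S) = 35600 m³/d × (646 − 9.34) g/m³ = 2.27×10^7 g/d = 22665 kg/d.
Biomass synthesised: P_X = Y_obs × 22665 = 2789 kg VSS/d.
R_O = Q·(S₀ − S) − 1.42·P_X = 22665 − 1.42 × 2789 = 18704 kg O₂/d.

R_O ≈ 18700 kg O₂/d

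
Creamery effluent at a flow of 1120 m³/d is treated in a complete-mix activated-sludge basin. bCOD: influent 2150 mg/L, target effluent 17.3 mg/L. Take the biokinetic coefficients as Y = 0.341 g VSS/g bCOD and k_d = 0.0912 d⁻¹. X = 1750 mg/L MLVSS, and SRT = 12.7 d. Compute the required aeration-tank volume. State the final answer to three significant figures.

From the SRT design equation V = Y Q (S₀−S) θ_c / [X (1 + k_d θ_c)] = 0.341 × 1120 × (2150 − 17.3) × 12.7 / [1750 × (1 + 0.0912 × 12.7)] = 1.03×10^7 / 3777 = 2739 m³.

V ≈ 2740 m³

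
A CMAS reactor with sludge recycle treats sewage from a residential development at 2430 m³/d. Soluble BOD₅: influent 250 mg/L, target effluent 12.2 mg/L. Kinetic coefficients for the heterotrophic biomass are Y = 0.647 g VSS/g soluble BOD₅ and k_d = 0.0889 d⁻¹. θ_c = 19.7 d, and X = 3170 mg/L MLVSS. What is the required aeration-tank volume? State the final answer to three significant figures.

Steady-state biomass mass balance: V·X·(1 + k_d·θ_c) = Y·Q·(S₀ − S)·θ_c, so V = 0.647 × 2430 × (250 − 12.2) × 19.7 / [3170 × (1 + 0.0889 × 19.7)] = 7.37×10^6 / 8722 = 844.5 m³.

V ≈ 844 m³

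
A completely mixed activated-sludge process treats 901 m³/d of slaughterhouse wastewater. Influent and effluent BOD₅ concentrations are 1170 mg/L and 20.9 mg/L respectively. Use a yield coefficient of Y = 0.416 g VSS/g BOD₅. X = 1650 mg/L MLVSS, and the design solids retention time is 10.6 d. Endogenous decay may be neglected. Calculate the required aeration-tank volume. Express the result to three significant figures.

V·X = Y·Q·ΔS·θ_c gives V = 0.416 × 901 × (1170 − 20.9) × 10.6 / 1650 = 2767 m³.

V ≈ 2770 m³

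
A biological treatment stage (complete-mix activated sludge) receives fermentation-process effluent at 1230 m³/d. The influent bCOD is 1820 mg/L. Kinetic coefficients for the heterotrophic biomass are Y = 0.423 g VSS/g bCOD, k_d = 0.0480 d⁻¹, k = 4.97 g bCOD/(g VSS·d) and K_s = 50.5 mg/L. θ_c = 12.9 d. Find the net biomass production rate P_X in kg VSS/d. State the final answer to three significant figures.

P_X ≈ 584 kg VSS/d

For a completely mixed reactor with recycle the Lawrence–McCarty relation gives S = K_s·(1 + k_d·θ_c) / [θ_c·(Y·k − k_d) − 1] = 50.5 × (1 + 0.0480 × 12.9) / [12.9 × (0.423 × 4.97 − 0.0480) − 1] = 81.77 / 25.50 = 3.207 mg/L.
The observed yield is Y_obs = Y/(1 + k_d·θ_c) = 0.423 / (1 + 0.0480 × 12.9) = 0.423 / 1.619 = 0.2612 g VSS per g bCOD removed.
Q·(S₀ − S) = 1230 × (1820 − 3.21) × 10⁻³ = 2235 kg/d removed.
So the net sludge growth is P_X = 0.2612 × 2235 = 583.8 kg VSS/d.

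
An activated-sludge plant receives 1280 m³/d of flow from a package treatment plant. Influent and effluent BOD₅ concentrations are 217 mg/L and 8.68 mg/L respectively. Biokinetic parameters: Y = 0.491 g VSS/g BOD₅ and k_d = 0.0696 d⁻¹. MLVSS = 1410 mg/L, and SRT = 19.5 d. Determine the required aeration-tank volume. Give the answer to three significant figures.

V ≈ 768 m³

Steady-state biomass mass balance: V·X·(1 + k_d·θ_c) = Y·Q·(S₀ − S)·θ_c, so V = 0.491 × 1280 × (217 − 8.68) × 19.5 / [1410 × (1 + 0.0696 × 19.5)] = 2.55×10^6 / 3324 = 768.1 m³.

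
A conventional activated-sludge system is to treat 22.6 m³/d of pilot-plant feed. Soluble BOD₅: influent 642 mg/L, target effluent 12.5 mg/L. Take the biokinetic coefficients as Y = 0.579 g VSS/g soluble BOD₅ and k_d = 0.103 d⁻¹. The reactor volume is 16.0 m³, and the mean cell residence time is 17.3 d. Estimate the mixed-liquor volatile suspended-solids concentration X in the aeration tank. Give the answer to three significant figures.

X ≈ 3200 mg/L

Solving the biomass balance for X: X = Y Q (S₀−S) θ_c / [V (1+k_d θ_c)] = 0.579 × 22.6 × (642 − 12.5) × 17.3 / [16.0 × (1 + 0.103 × 17.3)] = 3202 mg/L.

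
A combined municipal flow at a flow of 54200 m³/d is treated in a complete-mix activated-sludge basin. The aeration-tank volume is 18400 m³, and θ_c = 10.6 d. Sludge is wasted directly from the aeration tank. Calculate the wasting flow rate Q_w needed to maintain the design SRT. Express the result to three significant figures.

Q_w ≈ 1740 m³/d

For wasting at MLVSS concentration, Q_w = V/θ_c = 18400/10.6 = 1736 m³/d.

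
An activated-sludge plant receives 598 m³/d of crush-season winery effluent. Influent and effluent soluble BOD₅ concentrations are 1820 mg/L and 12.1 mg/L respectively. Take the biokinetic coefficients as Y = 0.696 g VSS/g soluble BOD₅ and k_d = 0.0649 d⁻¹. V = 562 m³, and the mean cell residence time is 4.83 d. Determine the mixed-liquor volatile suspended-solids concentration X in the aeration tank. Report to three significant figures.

X ≈ 4920 mg/L

From V·X·(1 + k_d·θ_c) = Y·Q·(S₀ − S)·θ_c: X = 0.696 × 598 × (1820 − 12.1) × 4.83 / [562 × (1 + 0.0649 × 4.83)] = 4924 mg/L.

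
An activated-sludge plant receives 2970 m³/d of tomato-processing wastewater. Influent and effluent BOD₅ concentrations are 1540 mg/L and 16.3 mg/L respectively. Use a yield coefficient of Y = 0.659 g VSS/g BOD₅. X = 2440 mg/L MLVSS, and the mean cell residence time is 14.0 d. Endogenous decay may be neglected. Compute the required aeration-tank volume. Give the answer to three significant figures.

V ≈ 17100 m³

With k_d = 0 the design equation reduces to V = Y Q (S₀−S) θ_c / X = 0.659 × 2970 × (1540 − 16.3) × 14.0 / 2440 = 17111 m³.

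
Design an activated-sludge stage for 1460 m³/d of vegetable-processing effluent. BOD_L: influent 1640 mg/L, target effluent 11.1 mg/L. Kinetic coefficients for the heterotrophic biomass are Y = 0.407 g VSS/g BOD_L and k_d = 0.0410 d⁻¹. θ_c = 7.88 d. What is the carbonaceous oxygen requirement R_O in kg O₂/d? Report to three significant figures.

R_O ≈ 1340 kg O₂/d

Y_obs = Y / (1 + k_d θ_c) = 0.407 / (1 + 0.0410 × 7.88) = 0.407 / 1.323 = 0.3076.
Mass of BOD_L removed per day: Q(S₀ − S) = 1460 × 1629 g/m³ = 2378 kg/d.
Biomass synthesised: P_X = Y_obs × 2378 = 731.6 kg VSS/d.
R_O = Q·(S₀ − S) − 1.42·P_X = 2378 − 1.42 × 731.6 = 1339 kg O₂/d.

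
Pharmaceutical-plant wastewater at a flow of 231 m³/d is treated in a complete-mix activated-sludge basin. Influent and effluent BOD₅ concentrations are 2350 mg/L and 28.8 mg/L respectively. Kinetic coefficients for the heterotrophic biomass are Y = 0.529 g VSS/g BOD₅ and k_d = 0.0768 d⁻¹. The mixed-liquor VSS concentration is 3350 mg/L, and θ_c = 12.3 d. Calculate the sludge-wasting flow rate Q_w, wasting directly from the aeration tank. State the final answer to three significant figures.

From the SRT design equation V = Y Q (S₀−S) θ_c / [X (1 + k_d θ_c)] = 0.529 × 231 × (2350 − 28.8) × 12.3 / [3350 × (1 + 0.0768 × 12.3)] = 3.49×10^6 / 6515 = 535.6 m³.
With mixed-liquor wasting, θ_c = V/Q_w, so Q_w = V/θ_c = 535.6/12.3 = 43.54 m³/d.

Q_w ≈ 43.5 m³/d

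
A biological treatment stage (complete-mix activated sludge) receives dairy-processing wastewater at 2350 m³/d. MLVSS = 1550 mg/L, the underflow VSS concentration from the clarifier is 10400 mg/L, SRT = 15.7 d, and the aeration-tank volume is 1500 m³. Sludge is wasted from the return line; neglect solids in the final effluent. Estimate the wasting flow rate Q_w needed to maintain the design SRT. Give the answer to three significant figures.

Q_w ≈ 14.2 m³/d

Q_w = (V·X)/(θ_c X_r) = 1500 × 1550 / (15.7 × 10400) = 14.24 m³/d.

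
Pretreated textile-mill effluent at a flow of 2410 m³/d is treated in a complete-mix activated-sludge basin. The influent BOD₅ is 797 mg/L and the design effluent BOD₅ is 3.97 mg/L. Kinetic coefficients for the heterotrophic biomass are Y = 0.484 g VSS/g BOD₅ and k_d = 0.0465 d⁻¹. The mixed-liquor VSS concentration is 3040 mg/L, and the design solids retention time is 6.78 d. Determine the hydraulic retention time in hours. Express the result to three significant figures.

From the SRT design equation V = Y Q (S₀−S) θ_c / [X (1 + k_d θ_c)] = 0.484 × 2410 × (797 − 3.97) × 6.78 / [3040 × (1 + 0.0465 × 6.78)] = 6.27×10^6 / 3998 = 1569 m³.
τ = V/Q = 1569/2410 = 0.6508 d, or 15.62 h.

τ ≈ 15.6 h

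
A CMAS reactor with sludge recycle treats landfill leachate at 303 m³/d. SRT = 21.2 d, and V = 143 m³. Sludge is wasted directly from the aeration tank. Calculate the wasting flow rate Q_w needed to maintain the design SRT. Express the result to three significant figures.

For wasting at MLVSS concentration, Q_w = V/θ_c = 143.0/21.2 = 6.745 m³/d.

Q_w ≈ 6.75 m³/d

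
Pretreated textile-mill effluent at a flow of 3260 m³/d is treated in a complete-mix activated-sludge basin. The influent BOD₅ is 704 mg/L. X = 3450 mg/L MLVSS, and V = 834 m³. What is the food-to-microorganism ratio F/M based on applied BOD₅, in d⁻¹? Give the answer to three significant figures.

Food-to-microorganism ratio F/M = Q S₀ / (V X) = 3260 × 704 / (834.0 × 3450) = 0.7976 d⁻¹.

F/M ≈ 0.798 d⁻¹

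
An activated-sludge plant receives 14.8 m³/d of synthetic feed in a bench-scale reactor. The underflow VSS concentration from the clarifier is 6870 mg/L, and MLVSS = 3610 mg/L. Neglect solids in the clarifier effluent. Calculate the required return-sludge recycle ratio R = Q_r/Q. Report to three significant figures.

Solids balance on the clarifier gives (1+R)X = R·X_r, so R = X/(X_r − X) = 3610 / (6870 − 3610) = 1.107.

R ≈ 1.11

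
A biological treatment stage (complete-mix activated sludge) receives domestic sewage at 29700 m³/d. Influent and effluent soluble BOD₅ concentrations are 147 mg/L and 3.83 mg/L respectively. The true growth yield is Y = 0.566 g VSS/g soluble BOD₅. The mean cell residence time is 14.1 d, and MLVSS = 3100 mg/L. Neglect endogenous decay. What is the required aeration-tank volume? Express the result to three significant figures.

V·X = Y·Q·ΔS·θ_c gives V = 0.566 × 29700 × (147 − 3.83) × 14.1 / 3100 = 10947 m³.

V ≈ 10900 m³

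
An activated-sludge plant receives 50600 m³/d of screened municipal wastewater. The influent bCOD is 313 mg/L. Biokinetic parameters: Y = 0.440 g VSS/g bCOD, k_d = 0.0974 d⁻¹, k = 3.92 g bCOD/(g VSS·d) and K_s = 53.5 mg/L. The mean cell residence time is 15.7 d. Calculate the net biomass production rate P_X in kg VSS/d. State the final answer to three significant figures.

P_X ≈ 2710 kg VSS/d

From the Monod/SRT balance for a CMAS, S = K_s·(1+k_d θ_c)/[θ_c·(Y k − k_d) − 1] = 53.5 × (1 + 0.0974 × 15.7) / [15.7 × (0.440 × 3.92 − 0.0974) − 1] = 135.3 / 24.55 = 5.512 mg/L.
Observed yield with endogenous decay: Y_obs = Y / (1 + k_d·θ_c) = 0.440 / (1 + 0.0974 × 15.7) = 0.440 / 2.529 = 0.1740 g VSS/g bCOD.
Mass of bCOD removed per day: Q(S₀ − S) = 50600 × 307.5 g/m³ = 15559 kg/d.
Biomass produced: P_X = Y_obs·Q·ΔS = 0.1740 × 15559 ≈ 2707 kg VSS/d.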